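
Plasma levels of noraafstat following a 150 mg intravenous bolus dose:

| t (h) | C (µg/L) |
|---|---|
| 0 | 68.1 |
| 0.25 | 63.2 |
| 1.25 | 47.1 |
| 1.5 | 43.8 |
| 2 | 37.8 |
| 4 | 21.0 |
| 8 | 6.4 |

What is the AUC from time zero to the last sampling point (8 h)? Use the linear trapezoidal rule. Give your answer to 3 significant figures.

Trapezoidal AUC_0→8:
  [0→0.25]: (68.1+63.2)/2 × 0.25 = 16.4125
  [0.25→1.25]: (63.2+47.1)/2 × 1 = 55.15
  [1.25→1.5]: (47.1+43.8)/2 × 0.25 = 11.3625
  [1.5→2]: (43.8+37.8)/2 × 0.5 = 20.4
  [2→4]: (37.8+21.0)/2 × 2 = 58.8
  [4→8]: (21.0+6.4)/2 × 4 = 54.8
  Sum = 216.925 µg/L·h

AUC = 217 µg/L·h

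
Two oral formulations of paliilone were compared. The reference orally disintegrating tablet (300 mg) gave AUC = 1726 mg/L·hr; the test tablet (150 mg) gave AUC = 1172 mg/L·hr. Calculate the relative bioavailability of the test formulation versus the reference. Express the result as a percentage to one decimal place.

F_rel = (AUC_test/D_test) / (AUC_ref/D_ref)
      = (1172/150) / (1726/300)
      = 7.81333 / 5.75333 = 1.3581 = 135.81%

F_rel = 135.8%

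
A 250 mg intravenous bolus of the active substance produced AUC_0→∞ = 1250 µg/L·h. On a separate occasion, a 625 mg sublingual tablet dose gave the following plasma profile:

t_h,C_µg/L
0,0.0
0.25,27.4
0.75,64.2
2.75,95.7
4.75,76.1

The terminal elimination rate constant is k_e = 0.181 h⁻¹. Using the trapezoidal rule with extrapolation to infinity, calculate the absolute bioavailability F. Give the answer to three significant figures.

Trapezoidal AUC_0→4.75 (sublingual tablet):
  [0→0.25]: (0.0+27.4)/2 × 0.25 = 3.425
  [0.25→0.75]: (27.4+64.2)/2 × 0.5 = 22.9
  [0.75→2.75]: (64.2+95.7)/2 × 2 = 159.9
  [2.75→4.75]: (95.7+76.1)/2 × 2 = 171.8
  Sum = 358.025 µg/L·h
Tail: C_last/k_e = 76.1/0.181 = 420.442
AUC_0→∞ (sublingual tablet) = 358.025 + 420.442 = 778.467 µg/L·h
F = (AUC_ev/D_ev)/(AUC_iv/D_iv) = (778.467/625)/(1250/250) = 1.2455472/5 = 0.2491

F = 0.249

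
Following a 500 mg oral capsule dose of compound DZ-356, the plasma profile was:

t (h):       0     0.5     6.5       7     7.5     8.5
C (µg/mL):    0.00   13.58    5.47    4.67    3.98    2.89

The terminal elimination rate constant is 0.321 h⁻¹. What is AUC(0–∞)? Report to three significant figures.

Trapezoidal AUC_0→8.5:
  [0→0.5]: (0.00+13.58)/2 × 0.5 = 3.395
  [0.5→6.5]: (13.58+5.47)/2 × 6 = 57.15
  [6.5→7]: (5.47+4.67)/2 × 0.5 = 2.535
  [7→7.5]: (4.67+3.98)/2 × 0.5 = 2.1625
  [7.5→8.5]: (3.98+2.89)/2 × 1 = 3.435
  Sum = 68.6775 µg/mL·h
Extrapolated tail: C_last / k_e = 2.89 / 0.321 = 9.003
AUC_0→∞ = 68.6775 + 9.003 = 77.6805 µg/mL·h

AUC = 77.7 µg/mL·h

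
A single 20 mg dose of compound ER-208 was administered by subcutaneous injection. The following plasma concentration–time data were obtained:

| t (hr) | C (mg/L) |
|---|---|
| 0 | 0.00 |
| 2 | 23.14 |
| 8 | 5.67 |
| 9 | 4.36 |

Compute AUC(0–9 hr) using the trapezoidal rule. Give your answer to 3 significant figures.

Trapezoidal AUC_0→9:
  [0→2]: (0.00+23.14)/2 × 2 = 23.14
  [2→8]: (23.14+5.67)/2 × 6 = 86.43
  [8→9]: (5.67+4.36)/2 × 1 = 5.015
  Sum = 114.585 mg/L·hr

AUC = 115 mg/L·hr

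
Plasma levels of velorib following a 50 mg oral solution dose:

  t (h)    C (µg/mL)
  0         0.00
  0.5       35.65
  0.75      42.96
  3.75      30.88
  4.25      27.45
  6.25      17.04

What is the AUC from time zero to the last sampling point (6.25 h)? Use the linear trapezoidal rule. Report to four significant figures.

Trapezoidal AUC_0→6.25:
  [0→0.5]: (0.00+35.65)/2 × 0.5 = 8.9125
  [0.5→0.75]: (35.65+42.96)/2 × 0.25 = 9.82625
  [0.75→3.75]: (42.96+30.88)/2 × 3 = 110.76
  [3.75→4.25]: (30.88+27.45)/2 × 0.5 = 14.5825
  [4.25→6.25]: (27.45+17.04)/2 × 2 = 44.49
  Sum = 188.57125 µg/mL·h

AUC = 188.6 µg/mL·h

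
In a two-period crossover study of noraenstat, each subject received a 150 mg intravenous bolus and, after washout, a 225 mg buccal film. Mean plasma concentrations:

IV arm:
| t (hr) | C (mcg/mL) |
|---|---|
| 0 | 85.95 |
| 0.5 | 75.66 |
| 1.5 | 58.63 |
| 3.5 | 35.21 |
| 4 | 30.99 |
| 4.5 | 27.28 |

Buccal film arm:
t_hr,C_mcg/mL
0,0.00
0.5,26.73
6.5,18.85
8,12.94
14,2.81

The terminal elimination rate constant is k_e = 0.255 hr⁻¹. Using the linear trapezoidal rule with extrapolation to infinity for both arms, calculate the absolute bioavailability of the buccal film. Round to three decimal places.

Trapezoidal AUC_0→4.5 (IV):
  [0→0.5]: (85.95+75.66)/2 × 0.5 = 40.4025
  [0.5→1.5]: (75.66+58.63)/2 × 1 = 67.145
  [1.5→3.5]: (58.63+35.21)/2 × 2 = 93.84
  [3.5→4]: (35.21+30.99)/2 × 0.5 = 16.55
  [4→4.5]: (30.99+27.28)/2 × 0.5 = 14.5675
  Sum = 232.505 mcg/mL·hr
IV tail: 27.28/0.255 = 106.980; AUC_iv,0→∞ = 232.505 + 106.980 = 339.485 mcg/mL·hr
Trapezoidal AUC_0→14 (buccal film):
  [0→0.5]: (0.00+26.73)/2 × 0.5 = 6.6825
  [0.5→6.5]: (26.73+18.85)/2 × 6 = 136.74
  [6.5→8]: (18.85+12.94)/2 × 1.5 = 23.8425
  [8→14]: (12.94+2.81)/2 × 6 = 47.25
  Sum = 214.515 mcg/mL·hr
buccal film tail: 2.81/0.255 = 11.020; AUC_ev,0→∞ = 214.515 + 11.020 = 225.535 mcg/mL·hr
F = (AUC_ev/D_ev)/(AUC_iv/D_iv) = (225.535/225)/(339.485/150) = 1.00238/2.26323 = 0.4429

F = 0.443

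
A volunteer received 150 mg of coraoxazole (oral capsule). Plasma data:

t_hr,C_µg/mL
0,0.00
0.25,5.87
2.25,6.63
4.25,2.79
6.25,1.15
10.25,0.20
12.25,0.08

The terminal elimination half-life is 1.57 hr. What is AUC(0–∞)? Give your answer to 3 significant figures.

Trapezoidal AUC_0→12.25:
  [0→0.25]: (0.00+5.87)/2 × 0.25 = 0.73375
  [0.25→2.25]: (5.87+6.63)/2 × 2 = 12.5
  [2.25→4.25]: (6.63+2.79)/2 × 2 = 9.42
  [4.25→6.25]: (2.79+1.15)/2 × 2 = 3.94
  [6.25→10.25]: (1.15+0.20)/2 × 4 = 2.7
  [10.25→12.25]: (0.20+0.08)/2 × 2 = 0.28
  Sum = 29.57375 µg/mL·hr
k_e = ln2 / t½ = 0.693147 / 1.57 = 0.4415 hr^-1
Extrapolated tail: C_last / k_e = 0.08 / 0.4415 = 0.181
AUC_0→∞ = 29.57375 + 0.181 = 29.75475 µg/mL·hr

AUC = 29.8 µg/mL·hr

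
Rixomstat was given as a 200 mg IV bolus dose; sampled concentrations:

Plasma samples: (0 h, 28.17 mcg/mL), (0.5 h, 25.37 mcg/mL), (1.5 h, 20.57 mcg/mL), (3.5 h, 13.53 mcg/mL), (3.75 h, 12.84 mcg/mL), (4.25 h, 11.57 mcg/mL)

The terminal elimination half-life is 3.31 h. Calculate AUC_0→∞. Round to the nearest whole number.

AUC = 135 mcg/mL·h

Trapezoidal AUC_0→4.25:
  [0→0.5]: (28.17+25.37)/2 × 0.5 = 13.385
  [0.5→1.5]: (25.37+20.57)/2 × 1 = 22.97
  [1.5→3.5]: (20.57+13.53)/2 × 2 = 34.1
  [3.5→3.75]: (13.53+12.84)/2 × 0.25 = 3.29625
  [3.75→4.25]: (12.84+11.57)/2 × 0.5 = 6.1025
  Sum = 79.85375 mcg/mL·h
k_e = ln2 / t½ = 0.693147 / 3.31 = 0.2094 h^-1
Extrapolated tail: C_last / k_e = 11.57 / 0.2094 = 55.253
AUC_0→∞ = 79.85375 + 55.253 = 135.10675 mcg/mL·h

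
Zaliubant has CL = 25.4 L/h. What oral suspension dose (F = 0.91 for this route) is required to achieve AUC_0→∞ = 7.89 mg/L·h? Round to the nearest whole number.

Dose = 220 mg

Dose = CL × AUC_0→∞ / F
     = 25.4 × 7.89 / 0.91 = 220.226 mg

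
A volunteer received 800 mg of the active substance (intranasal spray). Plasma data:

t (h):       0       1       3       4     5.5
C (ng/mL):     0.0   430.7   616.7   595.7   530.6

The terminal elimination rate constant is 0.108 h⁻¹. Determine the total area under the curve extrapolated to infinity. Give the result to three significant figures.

Trapezoidal AUC_0→5.5:
  [0→1]: (0.0+430.7)/2 × 1 = 215.35
  [1→3]: (430.7+616.7)/2 × 2 = 1047.4
  [3→4]: (616.7+595.7)/2 × 1 = 606.2
  [4→5.5]: (595.7+530.6)/2 × 1.5 = 844.725
  Sum = 2713.675 ng/mL·h
Extrapolated tail: C_last / k_e = 530.6 / 0.108 = 4912.963
AUC_0→∞ = 2713.675 + 4912.963 = 7626.638 ng/mL·h

AUC = 7630 ng/mL·h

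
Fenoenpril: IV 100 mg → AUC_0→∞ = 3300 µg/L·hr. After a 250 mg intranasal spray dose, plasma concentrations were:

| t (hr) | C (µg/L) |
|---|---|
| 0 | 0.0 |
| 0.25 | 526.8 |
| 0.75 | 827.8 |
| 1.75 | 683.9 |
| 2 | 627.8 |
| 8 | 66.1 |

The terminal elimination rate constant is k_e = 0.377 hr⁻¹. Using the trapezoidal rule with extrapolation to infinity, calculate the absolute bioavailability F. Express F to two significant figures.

Trapezoidal AUC_0→8 (intranasal spray):
  [0→0.25]: (0.0+526.8)/2 × 0.25 = 65.85
  [0.25→0.75]: (526.8+827.8)/2 × 0.5 = 338.65
  [0.75→1.75]: (827.8+683.9)/2 × 1 = 755.85
  [1.75→2]: (683.9+627.8)/2 × 0.25 = 163.9625
  [2→8]: (627.8+66.1)/2 × 6 = 2081.7
  Sum = 3406.0125 µg/L·hr
Tail: C_last/k_e = 66.1/0.377 = 175.332
AUC_0→∞ (intranasal spray) = 3406.0125 + 175.332 = 3581.3445 µg/L·hr
F = (AUC_ev/D_ev)/(AUC_iv/D_iv) = (3581.3445/250)/(3300/100) = 14.325378/33 = 0.4341

F = 0.43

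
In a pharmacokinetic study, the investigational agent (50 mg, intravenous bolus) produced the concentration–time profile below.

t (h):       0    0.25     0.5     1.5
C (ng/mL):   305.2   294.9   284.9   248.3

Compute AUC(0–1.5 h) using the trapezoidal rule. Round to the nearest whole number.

Trapezoidal AUC_0→1.5:
  [0→0.25]: (305.2+294.9)/2 × 0.25 = 75.0125
  [0.25→0.5]: (294.9+284.9)/2 × 0.25 = 72.475
  [0.5→1.5]: (284.9+248.3)/2 × 1 = 266.6
  Sum = 414.0875 ng/mL·h

AUC = 414 ng/mL·h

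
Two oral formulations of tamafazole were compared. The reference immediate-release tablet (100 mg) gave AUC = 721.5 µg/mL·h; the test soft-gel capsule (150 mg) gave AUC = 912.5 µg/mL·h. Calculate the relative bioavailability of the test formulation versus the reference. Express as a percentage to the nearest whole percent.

F_rel = 84%

F_rel = (AUC_test/D_test) / (AUC_ref/D_ref)
      = (912.5/150) / (721.5/100)
      = 6.08333 / 7.215 = 0.8432 = 84.32%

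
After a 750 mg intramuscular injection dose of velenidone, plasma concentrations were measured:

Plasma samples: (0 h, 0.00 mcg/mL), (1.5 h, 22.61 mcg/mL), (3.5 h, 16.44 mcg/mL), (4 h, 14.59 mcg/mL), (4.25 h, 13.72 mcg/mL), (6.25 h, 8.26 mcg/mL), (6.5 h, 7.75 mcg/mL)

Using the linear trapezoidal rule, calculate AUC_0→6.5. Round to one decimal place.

Trapezoidal AUC_0→6.5:
  [0→1.5]: (0.00+22.61)/2 × 1.5 = 16.9575
  [1.5→3.5]: (22.61+16.44)/2 × 2 = 39.05
  [3.5→4]: (16.44+14.59)/2 × 0.5 = 7.7575
  [4→4.25]: (14.59+13.72)/2 × 0.25 = 3.53875
  [4.25→6.25]: (13.72+8.26)/2 × 2 = 21.98
  [6.25→6.5]: (8.26+7.75)/2 × 0.25 = 2.00125
  Sum = 91.285 mcg/mL·h

AUC = 91.3 mcg/mL·h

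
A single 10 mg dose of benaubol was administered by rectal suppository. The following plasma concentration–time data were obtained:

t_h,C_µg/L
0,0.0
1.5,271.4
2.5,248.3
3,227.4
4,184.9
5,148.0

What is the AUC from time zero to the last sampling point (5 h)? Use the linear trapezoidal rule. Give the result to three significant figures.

AUC = 955 µg/L·h

Trapezoidal AUC_0→5:
  [0→1.5]: (0.0+271.4)/2 × 1.5 = 203.55
  [1.5→2.5]: (271.4+248.3)/2 × 1 = 259.85
  [2.5→3]: (248.3+227.4)/2 × 0.5 = 118.925
  [3→4]: (227.4+184.9)/2 × 1 = 206.15
  [4→5]: (184.9+148.0)/2 × 1 = 166.45
  Sum = 954.925 µg/L·h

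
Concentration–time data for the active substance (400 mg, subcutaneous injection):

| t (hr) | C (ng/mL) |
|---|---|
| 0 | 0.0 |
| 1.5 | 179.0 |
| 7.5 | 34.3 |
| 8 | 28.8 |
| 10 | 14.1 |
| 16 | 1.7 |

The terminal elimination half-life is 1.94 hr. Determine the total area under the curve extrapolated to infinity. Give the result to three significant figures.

Trapezoidal AUC_0→16:
  [0→1.5]: (0.0+179.0)/2 × 1.5 = 134.25
  [1.5→7.5]: (179.0+34.3)/2 × 6 = 639.9
  [7.5→8]: (34.3+28.8)/2 × 0.5 = 15.775
  [8→10]: (28.8+14.1)/2 × 2 = 42.9
  [10→16]: (14.1+1.7)/2 × 6 = 47.4
  Sum = 880.225 ng/mL·hr
k_e = ln2 / t½ = 0.693147 / 1.94 = 0.3573 hr^-1
Extrapolated tail: C_last / k_e = 1.7 / 0.3573 = 4.758
AUC_0→∞ = 880.225 + 4.758 = 884.983 ng/mL·hr

AUC = 885 ng/mL·hr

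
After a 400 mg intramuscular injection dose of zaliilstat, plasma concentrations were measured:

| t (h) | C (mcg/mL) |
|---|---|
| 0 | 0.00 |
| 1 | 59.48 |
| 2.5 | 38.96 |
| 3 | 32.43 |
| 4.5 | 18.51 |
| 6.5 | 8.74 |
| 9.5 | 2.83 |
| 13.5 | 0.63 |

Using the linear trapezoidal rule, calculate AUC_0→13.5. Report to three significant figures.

AUC = 211 mcg/mL·h

Trapezoidal AUC_0→13.5:
  [0→1]: (0.00+59.48)/2 × 1 = 29.74
  [1→2.5]: (59.48+38.96)/2 × 1.5 = 73.83
  [2.5→3]: (38.96+32.43)/2 × 0.5 = 17.8475
  [3→4.5]: (32.43+18.51)/2 × 1.5 = 38.205
  [4.5→6.5]: (18.51+8.74)/2 × 2 = 27.25
  [6.5→9.5]: (8.74+2.83)/2 × 3 = 17.355
  [9.5→13.5]: (2.83+0.63)/2 × 4 = 6.92
  Sum = 211.1475 mcg/mL·h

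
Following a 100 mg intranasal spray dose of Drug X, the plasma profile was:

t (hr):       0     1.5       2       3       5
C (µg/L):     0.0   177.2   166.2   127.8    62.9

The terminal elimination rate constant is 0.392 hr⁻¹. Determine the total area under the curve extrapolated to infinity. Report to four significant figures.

AUC = 716.9 µg/L·hr

Trapezoidal AUC_0→5:
  [0→1.5]: (0.0+177.2)/2 × 1.5 = 132.9
  [1.5→2]: (177.2+166.2)/2 × 0.5 = 85.85
  [2→3]: (166.2+127.8)/2 × 1 = 147.0
  [3→5]: (127.8+62.9)/2 × 2 = 190.7
  Sum = 556.45 µg/L·hr
Extrapolated tail: C_last / k_e = 62.9 / 0.392 = 160.459
AUC_0→∞ = 556.45 + 160.459 = 716.909 µg/L·hr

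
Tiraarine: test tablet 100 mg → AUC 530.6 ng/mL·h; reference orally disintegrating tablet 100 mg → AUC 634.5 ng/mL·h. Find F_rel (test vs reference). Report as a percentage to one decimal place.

F_rel = (AUC_test/D_test) / (AUC_ref/D_ref)
      = (530.6/100) / (634.5/100)
      = 5.306 / 6.345 = 0.8362 = 83.62%

F_rel = 83.6%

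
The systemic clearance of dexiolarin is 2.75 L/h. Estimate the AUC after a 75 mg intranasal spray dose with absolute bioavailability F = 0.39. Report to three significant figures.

AUC = 10.6 mg/L·h

AUC_0→∞ = F × Dose / CL
        = 0.39 × 75 / 2.75 = 10.6364 mg/L·h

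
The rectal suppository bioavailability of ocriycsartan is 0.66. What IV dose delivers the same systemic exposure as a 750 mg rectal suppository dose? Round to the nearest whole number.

Systemic exposure from an extravascular dose = F × D_ev, so the equivalent IV dose is F × D_ev.
D_iv = F × D_ev = 0.66 × 750 = 495 mg

D_iv = 495 mg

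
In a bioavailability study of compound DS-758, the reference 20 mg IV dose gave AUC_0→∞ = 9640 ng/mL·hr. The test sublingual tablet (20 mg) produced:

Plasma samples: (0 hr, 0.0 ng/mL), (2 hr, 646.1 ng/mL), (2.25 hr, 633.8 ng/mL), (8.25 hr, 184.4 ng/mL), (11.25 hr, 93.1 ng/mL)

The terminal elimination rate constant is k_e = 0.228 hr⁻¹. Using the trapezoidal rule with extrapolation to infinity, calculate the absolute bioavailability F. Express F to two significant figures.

F = 0.42

Trapezoidal AUC_0→11.25 (sublingual tablet):
  [0→2]: (0.0+646.1)/2 × 2 = 646.1
  [2→2.25]: (646.1+633.8)/2 × 0.25 = 159.9875
  [2.25→8.25]: (633.8+184.4)/2 × 6 = 2454.6
  [8.25→11.25]: (184.4+93.1)/2 × 3 = 416.25
  Sum = 3676.9375 ng/mL·hr
Tail: C_last/k_e = 93.1/0.228 = 408.333
AUC_0→∞ (sublingual tablet) = 3676.9375 + 408.333 = 4085.2705 ng/mL·hr
F = (AUC_ev/D_ev)/(AUC_iv/D_iv) = (4085.2705/20)/(9640/20) = 204.264/482 = 0.4238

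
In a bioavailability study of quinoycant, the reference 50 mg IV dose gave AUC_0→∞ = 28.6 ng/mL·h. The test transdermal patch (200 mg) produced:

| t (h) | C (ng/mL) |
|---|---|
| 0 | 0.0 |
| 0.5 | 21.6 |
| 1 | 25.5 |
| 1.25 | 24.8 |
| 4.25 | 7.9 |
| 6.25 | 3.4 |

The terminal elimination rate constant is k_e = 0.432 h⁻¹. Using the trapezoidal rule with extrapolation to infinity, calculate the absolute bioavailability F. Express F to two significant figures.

Trapezoidal AUC_0→6.25 (transdermal patch):
  [0→0.5]: (0.0+21.6)/2 × 0.5 = 5.4
  [0.5→1]: (21.6+25.5)/2 × 0.5 = 11.775
  [1→1.25]: (25.5+24.8)/2 × 0.25 = 6.2875
  [1.25→4.25]: (24.8+7.9)/2 × 3 = 49.05
  [4.25→6.25]: (7.9+3.4)/2 × 2 = 11.3
  Sum = 83.8125 ng/mL·h
Tail: C_last/k_e = 3.4/0.432 = 7.870
AUC_0→∞ (transdermal patch) = 83.8125 + 7.870 = 91.6825 ng/mL·h
F = (AUC_ev/D_ev)/(AUC_iv/D_iv) = (91.6825/200)/(28.6/50) = 0.4584125/0.572 = 0.8014

F = 0.80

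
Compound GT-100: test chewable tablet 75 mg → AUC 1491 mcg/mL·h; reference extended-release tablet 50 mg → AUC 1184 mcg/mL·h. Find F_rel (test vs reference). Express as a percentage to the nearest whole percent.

F_rel = 84%

F_rel = (AUC_test/D_test) / (AUC_ref/D_ref)
      = (1491/75) / (1184/50)
      = 19.88 / 23.68 = 0.8395 = 83.95%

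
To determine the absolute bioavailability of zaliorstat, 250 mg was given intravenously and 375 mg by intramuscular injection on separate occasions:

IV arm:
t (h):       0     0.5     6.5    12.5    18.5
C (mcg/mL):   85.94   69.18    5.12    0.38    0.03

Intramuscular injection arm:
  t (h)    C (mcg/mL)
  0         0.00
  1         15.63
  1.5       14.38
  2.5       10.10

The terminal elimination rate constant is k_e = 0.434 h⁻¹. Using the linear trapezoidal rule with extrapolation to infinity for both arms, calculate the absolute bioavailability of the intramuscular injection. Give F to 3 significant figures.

F = 0.121

Trapezoidal AUC_0→18.5 (IV):
  [0→0.5]: (85.94+69.18)/2 × 0.5 = 38.78
  [0.5→6.5]: (69.18+5.12)/2 × 6 = 222.9
  [6.5→12.5]: (5.12+0.38)/2 × 6 = 16.5
  [12.5→18.5]: (0.38+0.03)/2 × 6 = 1.23
  Sum = 279.41 mcg/mL·h
IV tail: 0.03/0.434 = 0.069; AUC_iv,0→∞ = 279.41 + 0.069 = 279.479 mcg/mL·h
Trapezoidal AUC_0→2.5 (intramuscular injection):
  [0→1]: (0.00+15.63)/2 × 1 = 7.815
  [1→1.5]: (15.63+14.38)/2 × 0.5 = 7.5025
  [1.5→2.5]: (14.38+10.10)/2 × 1 = 12.24
  Sum = 27.5575 mcg/mL·h
intramuscular injection tail: 10.10/0.434 = 23.272; AUC_ev,0→∞ = 27.5575 + 23.272 = 50.8295 mcg/mL·h
F = (AUC_ev/D_ev)/(AUC_iv/D_iv) = (50.8295/375)/(279.479/250) = 0.135545/1.117916 = 0.1212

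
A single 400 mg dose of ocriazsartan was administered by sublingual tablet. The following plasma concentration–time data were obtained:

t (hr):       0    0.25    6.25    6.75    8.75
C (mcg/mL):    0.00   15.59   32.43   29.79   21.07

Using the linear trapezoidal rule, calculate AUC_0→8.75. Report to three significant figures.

AUC = 212 mcg/mL·hr

Trapezoidal AUC_0→8.75:
  [0→0.25]: (0.00+15.59)/2 × 0.25 = 1.94875
  [0.25→6.25]: (15.59+32.43)/2 × 6 = 144.06
  [6.25→6.75]: (32.43+29.79)/2 × 0.5 = 15.555
  [6.75→8.75]: (29.79+21.07)/2 × 2 = 50.86
  Sum = 212.42375 mcg/mL·hr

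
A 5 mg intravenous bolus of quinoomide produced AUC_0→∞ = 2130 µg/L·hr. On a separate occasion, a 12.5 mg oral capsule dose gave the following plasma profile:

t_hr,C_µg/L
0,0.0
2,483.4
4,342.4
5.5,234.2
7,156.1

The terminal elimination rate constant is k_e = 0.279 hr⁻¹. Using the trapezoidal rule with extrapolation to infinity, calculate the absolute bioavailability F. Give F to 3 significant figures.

Trapezoidal AUC_0→7 (oral capsule):
  [0→2]: (0.0+483.4)/2 × 2 = 483.4
  [2→4]: (483.4+342.4)/2 × 2 = 825.8
  [4→5.5]: (342.4+234.2)/2 × 1.5 = 432.45
  [5.5→7]: (234.2+156.1)/2 × 1.5 = 292.725
  Sum = 2034.375 µg/L·hr
Tail: C_last/k_e = 156.1/0.279 = 559.498
AUC_0→∞ (oral capsule) = 2034.375 + 559.498 = 2593.873 µg/L·hr
F = (AUC_ev/D_ev)/(AUC_iv/D_iv) = (2593.873/12.5)/(2130/5) = 207.50984/426 = 0.4871

F = 0.487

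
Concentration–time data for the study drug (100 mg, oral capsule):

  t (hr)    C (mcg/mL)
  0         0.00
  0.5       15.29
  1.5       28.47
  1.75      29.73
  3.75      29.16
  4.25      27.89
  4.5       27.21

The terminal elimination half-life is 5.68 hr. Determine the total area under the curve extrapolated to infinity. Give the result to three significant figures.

AUC = 336 mcg/mL·hr

Trapezoidal AUC_0→4.5:
  [0→0.5]: (0.00+15.29)/2 × 0.5 = 3.8225
  [0.5→1.5]: (15.29+28.47)/2 × 1 = 21.88
  [1.5→1.75]: (28.47+29.73)/2 × 0.25 = 7.275
  [1.75→3.75]: (29.73+29.16)/2 × 2 = 58.89
  [3.75→4.25]: (29.16+27.89)/2 × 0.5 = 14.2625
  [4.25→4.5]: (27.89+27.21)/2 × 0.25 = 6.8875
  Sum = 113.0175 mcg/mL·hr
k_e = ln2 / t½ = 0.693147 / 5.68 = 0.1220 hr^-1
Extrapolated tail: C_last / k_e = 27.21 / 0.122 = 223.033
AUC_0→∞ = 113.0175 + 223.033 = 336.0505 mcg/mL·hr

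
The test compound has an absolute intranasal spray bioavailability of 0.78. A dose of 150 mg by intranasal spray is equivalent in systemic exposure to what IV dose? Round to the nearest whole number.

D_iv = 117 mg

Systemic exposure from an extravascular dose = F × D_ev, so the equivalent IV dose is F × D_ev.
D_iv = F × D_ev = 0.78 × 150 = 117 mg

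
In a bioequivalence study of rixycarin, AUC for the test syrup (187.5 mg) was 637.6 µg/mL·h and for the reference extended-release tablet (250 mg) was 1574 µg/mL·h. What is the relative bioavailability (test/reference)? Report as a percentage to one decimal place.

F_rel = 54.0%

F_rel = (AUC_test/D_test) / (AUC_ref/D_ref)
      = (637.6/187.5) / (1574/250)
      = 3.40053 / 6.296 = 0.5401 = 54.01%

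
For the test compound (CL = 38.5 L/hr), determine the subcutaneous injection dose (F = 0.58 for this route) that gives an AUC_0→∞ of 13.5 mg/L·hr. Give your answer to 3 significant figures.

Dose = 896 mg

Dose = CL × AUC_0→∞ / F
     = 38.5 × 13.5 / 0.58 = 896.121 mg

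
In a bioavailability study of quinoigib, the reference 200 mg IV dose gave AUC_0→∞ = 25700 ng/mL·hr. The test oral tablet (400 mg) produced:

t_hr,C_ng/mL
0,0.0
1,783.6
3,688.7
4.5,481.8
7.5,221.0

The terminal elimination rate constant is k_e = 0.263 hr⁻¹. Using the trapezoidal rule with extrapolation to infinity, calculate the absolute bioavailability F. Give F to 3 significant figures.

F = 0.0902

Trapezoidal AUC_0→7.5 (oral tablet):
  [0→1]: (0.0+783.6)/2 × 1 = 391.8
  [1→3]: (783.6+688.7)/2 × 2 = 1472.3
  [3→4.5]: (688.7+481.8)/2 × 1.5 = 877.875
  [4.5→7.5]: (481.8+221.0)/2 × 3 = 1054.2
  Sum = 3796.175 ng/mL·hr
Tail: C_last/k_e = 221.0/0.263 = 840.304
AUC_0→∞ (oral tablet) = 3796.175 + 840.304 = 4636.479 ng/mL·hr
F = (AUC_ev/D_ev)/(AUC_iv/D_iv) = (4636.479/400)/(25700/200) = 11.5912/128.5 = 0.0902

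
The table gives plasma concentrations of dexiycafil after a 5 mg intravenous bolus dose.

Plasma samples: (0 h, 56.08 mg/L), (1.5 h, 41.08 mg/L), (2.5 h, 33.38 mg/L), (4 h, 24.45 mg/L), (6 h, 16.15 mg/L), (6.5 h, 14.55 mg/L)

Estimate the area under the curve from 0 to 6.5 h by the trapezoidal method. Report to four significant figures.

AUC = 201.7 mg/L·h

Trapezoidal AUC_0→6.5:
  [0→1.5]: (56.08+41.08)/2 × 1.5 = 72.87
  [1.5→2.5]: (41.08+33.38)/2 × 1 = 37.23
  [2.5→4]: (33.38+24.45)/2 × 1.5 = 43.3725
  [4→6]: (24.45+16.15)/2 × 2 = 40.6
  [6→6.5]: (16.15+14.55)/2 × 0.5 = 7.675
  Sum = 201.7475 mg/L·h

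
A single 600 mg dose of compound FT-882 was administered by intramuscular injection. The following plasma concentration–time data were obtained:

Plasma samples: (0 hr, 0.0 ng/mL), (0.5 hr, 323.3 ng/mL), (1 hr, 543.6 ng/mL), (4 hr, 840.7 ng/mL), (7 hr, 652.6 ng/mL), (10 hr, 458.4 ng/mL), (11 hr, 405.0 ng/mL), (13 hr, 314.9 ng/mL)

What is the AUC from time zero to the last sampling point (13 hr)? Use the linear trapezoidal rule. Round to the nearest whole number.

Trapezoidal AUC_0→13:
  [0→0.5]: (0.0+323.3)/2 × 0.5 = 80.825
  [0.5→1]: (323.3+543.6)/2 × 0.5 = 216.725
  [1→4]: (543.6+840.7)/2 × 3 = 2076.45
  [4→7]: (840.7+652.6)/2 × 3 = 2239.95
  [7→10]: (652.6+458.4)/2 × 3 = 1666.5
  [10→11]: (458.4+405.0)/2 × 1 = 431.7
  [11→13]: (405.0+314.9)/2 × 2 = 719.9
  Sum = 7432.05 ng/mL·hr

AUC = 7432 ng/mL·hr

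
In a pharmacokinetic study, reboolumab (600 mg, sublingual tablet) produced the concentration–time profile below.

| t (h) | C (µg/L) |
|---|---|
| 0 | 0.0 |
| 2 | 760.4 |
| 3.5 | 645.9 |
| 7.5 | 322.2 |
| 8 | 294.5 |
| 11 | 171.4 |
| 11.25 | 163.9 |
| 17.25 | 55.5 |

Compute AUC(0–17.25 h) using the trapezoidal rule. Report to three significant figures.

Trapezoidal AUC_0→17.25:
  [0→2]: (0.0+760.4)/2 × 2 = 760.4
  [2→3.5]: (760.4+645.9)/2 × 1.5 = 1054.725
  [3.5→7.5]: (645.9+322.2)/2 × 4 = 1936.2
  [7.5→8]: (322.2+294.5)/2 × 0.5 = 154.175
  [8→11]: (294.5+171.4)/2 × 3 = 698.85
  [11→11.25]: (171.4+163.9)/2 × 0.25 = 41.9125
  [11.25→17.25]: (163.9+55.5)/2 × 6 = 658.2
  Sum = 5304.4625 µg/L·h

AUC = 5300 µg/L·h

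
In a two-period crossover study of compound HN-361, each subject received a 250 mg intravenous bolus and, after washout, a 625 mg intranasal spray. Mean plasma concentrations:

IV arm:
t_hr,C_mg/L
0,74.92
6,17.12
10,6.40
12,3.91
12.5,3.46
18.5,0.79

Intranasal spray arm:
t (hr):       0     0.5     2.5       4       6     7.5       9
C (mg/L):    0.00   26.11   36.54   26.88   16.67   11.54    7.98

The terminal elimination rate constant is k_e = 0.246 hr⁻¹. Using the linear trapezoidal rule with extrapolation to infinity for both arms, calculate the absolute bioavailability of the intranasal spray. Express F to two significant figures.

F = 0.26

Trapezoidal AUC_0→18.5 (IV):
  [0→6]: (74.92+17.12)/2 × 6 = 276.12
  [6→10]: (17.12+6.40)/2 × 4 = 47.04
  [10→12]: (6.40+3.91)/2 × 2 = 10.31
  [12→12.5]: (3.91+3.46)/2 × 0.5 = 1.8425
  [12.5→18.5]: (3.46+0.79)/2 × 6 = 12.75
  Sum = 348.0625 mg/L·hr
IV tail: 0.79/0.246 = 3.211; AUC_iv,0→∞ = 348.0625 + 3.211 = 351.2735 mg/L·hr
Trapezoidal AUC_0→9 (intranasal spray):
  [0→0.5]: (0.00+26.11)/2 × 0.5 = 6.5275
  [0.5→2.5]: (26.11+36.54)/2 × 2 = 62.65
  [2.5→4]: (36.54+26.88)/2 × 1.5 = 47.565
  [4→6]: (26.88+16.67)/2 × 2 = 43.55
  [6→7.5]: (16.67+11.54)/2 × 1.5 = 21.1575
  [7.5→9]: (11.54+7.98)/2 × 1.5 = 14.64
  Sum = 196.09 mg/L·hr
intranasal spray tail: 7.98/0.246 = 32.439; AUC_ev,0→∞ = 196.09 + 32.439 = 228.529 mg/L·hr
F = (AUC_ev/D_ev)/(AUC_iv/D_iv) = (228.529/625)/(351.2735/250) = 0.3656464/1.405094 = 0.2602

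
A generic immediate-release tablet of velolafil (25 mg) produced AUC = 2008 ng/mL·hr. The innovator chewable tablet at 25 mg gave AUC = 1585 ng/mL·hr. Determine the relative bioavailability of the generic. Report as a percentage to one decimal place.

F_rel = (AUC_test/D_test) / (AUC_ref/D_ref)
      = (2008/25) / (1585/25)
      = 80.32 / 63.4 = 1.2669 = 126.69%

F_rel = 126.7%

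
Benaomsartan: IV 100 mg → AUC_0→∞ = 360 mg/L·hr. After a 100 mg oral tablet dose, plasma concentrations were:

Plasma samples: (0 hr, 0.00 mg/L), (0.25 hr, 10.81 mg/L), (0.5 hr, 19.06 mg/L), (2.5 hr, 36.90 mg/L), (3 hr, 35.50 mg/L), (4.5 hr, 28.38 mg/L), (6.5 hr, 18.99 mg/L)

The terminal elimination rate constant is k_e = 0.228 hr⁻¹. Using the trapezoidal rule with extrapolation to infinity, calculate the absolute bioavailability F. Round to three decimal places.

F = 0.716

Trapezoidal AUC_0→6.5 (oral tablet):
  [0→0.25]: (0.00+10.81)/2 × 0.25 = 1.35125
  [0.25→0.5]: (10.81+19.06)/2 × 0.25 = 3.73375
  [0.5→2.5]: (19.06+36.90)/2 × 2 = 55.96
  [2.5→3]: (36.90+35.50)/2 × 0.5 = 18.1
  [3→4.5]: (35.50+28.38)/2 × 1.5 = 47.91
  [4.5→6.5]: (28.38+18.99)/2 × 2 = 47.37
  Sum = 174.425 mg/L·hr
Tail: C_last/k_e = 18.99/0.228 = 83.289
AUC_0→∞ (oral tablet) = 174.425 + 83.289 = 257.714 mg/L·hr
F = (AUC_ev/D_ev)/(AUC_iv/D_iv) = (257.714/100)/(360/100) = 2.57714/3.6 = 0.7159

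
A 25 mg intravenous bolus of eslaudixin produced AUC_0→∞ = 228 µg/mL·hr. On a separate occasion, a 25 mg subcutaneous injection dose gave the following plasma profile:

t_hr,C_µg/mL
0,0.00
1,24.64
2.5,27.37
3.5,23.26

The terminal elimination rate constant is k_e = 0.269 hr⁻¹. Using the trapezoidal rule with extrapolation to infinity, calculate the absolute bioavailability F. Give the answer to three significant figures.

F = 0.715

Trapezoidal AUC_0→3.5 (subcutaneous injection):
  [0→1]: (0.00+24.64)/2 × 1 = 12.32
  [1→2.5]: (24.64+27.37)/2 × 1.5 = 39.0075
  [2.5→3.5]: (27.37+23.26)/2 × 1 = 25.315
  Sum = 76.6425 µg/mL·hr
Tail: C_last/k_e = 23.26/0.269 = 86.468
AUC_0→∞ (subcutaneous injection) = 76.6425 + 86.468 = 163.1105 µg/mL·hr
F = (AUC_ev/D_ev)/(AUC_iv/D_iv) = (163.1105/25)/(228/25) = 6.52442/9.12 = 0.7154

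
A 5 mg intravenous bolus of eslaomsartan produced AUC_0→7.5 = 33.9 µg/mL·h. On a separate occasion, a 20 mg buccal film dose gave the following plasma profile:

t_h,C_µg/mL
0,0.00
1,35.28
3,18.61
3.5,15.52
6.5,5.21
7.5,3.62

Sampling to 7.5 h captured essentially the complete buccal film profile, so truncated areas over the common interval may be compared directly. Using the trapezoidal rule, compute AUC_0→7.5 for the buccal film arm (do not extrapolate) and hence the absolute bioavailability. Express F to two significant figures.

F = 0.85

Trapezoidal AUC_0→7.5 (buccal film):
  [0→1]: (0.00+35.28)/2 × 1 = 17.64
  [1→3]: (35.28+18.61)/2 × 2 = 53.89
  [3→3.5]: (18.61+15.52)/2 × 0.5 = 8.5325
  [3.5→6.5]: (15.52+5.21)/2 × 3 = 31.095
  [6.5→7.5]: (5.21+3.62)/2 × 1 = 4.415
  Sum = 115.5725 µg/mL·h
F = (AUC_ev/D_ev)/(AUC_iv/D_iv) = (115.5725/20)/(33.9/5) = 5.778625/6.78 = 0.8523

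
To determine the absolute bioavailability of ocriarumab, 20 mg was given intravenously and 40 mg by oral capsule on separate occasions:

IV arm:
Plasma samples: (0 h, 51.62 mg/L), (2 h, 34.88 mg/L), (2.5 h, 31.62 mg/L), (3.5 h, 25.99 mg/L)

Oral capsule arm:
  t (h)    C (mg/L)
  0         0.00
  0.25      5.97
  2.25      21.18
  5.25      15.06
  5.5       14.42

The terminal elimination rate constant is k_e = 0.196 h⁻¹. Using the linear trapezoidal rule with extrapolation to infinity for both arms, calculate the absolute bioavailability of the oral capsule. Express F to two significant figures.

F = 0.30

Trapezoidal AUC_0→3.5 (IV):
  [0→2]: (51.62+34.88)/2 × 2 = 86.5
  [2→2.5]: (34.88+31.62)/2 × 0.5 = 16.625
  [2.5→3.5]: (31.62+25.99)/2 × 1 = 28.805
  Sum = 131.93 mg/L·h
IV tail: 25.99/0.196 = 132.602; AUC_iv,0→∞ = 131.93 + 132.602 = 264.532 mg/L·h
Trapezoidal AUC_0→5.5 (oral capsule):
  [0→0.25]: (0.00+5.97)/2 × 0.25 = 0.74625
  [0.25→2.25]: (5.97+21.18)/2 × 2 = 27.15
  [2.25→5.25]: (21.18+15.06)/2 × 3 = 54.36
  [5.25→5.5]: (15.06+14.42)/2 × 0.25 = 3.685
  Sum = 85.94125 mg/L·h
oral capsule tail: 14.42/0.196 = 73.571; AUC_ev,0→∞ = 85.94125 + 73.571 = 159.51225 mg/L·h
F = (AUC_ev/D_ev)/(AUC_iv/D_iv) = (159.51225/40)/(264.532/20) = 3.98781/13.2266 = 0.3015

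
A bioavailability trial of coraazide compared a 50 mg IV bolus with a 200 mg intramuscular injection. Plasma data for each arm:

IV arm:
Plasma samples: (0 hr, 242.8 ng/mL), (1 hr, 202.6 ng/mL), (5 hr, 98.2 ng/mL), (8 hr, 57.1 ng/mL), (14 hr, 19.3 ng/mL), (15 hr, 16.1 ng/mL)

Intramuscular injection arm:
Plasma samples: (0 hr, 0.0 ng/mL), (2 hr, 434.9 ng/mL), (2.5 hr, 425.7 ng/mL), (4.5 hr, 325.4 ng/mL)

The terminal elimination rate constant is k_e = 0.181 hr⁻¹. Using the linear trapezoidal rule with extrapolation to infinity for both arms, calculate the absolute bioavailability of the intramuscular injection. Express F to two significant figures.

Trapezoidal AUC_0→15 (IV):
  [0→1]: (242.8+202.6)/2 × 1 = 222.7
  [1→5]: (202.6+98.2)/2 × 4 = 601.6
  [5→8]: (98.2+57.1)/2 × 3 = 232.95
  [8→14]: (57.1+19.3)/2 × 6 = 229.2
  [14→15]: (19.3+16.1)/2 × 1 = 17.7
  Sum = 1304.15 ng/mL·hr
IV tail: 16.1/0.181 = 88.950; AUC_iv,0→∞ = 1304.15 + 88.950 = 1393.1 ng/mL·hr
Trapezoidal AUC_0→4.5 (intramuscular injection):
  [0→2]: (0.0+434.9)/2 × 2 = 434.9
  [2→2.5]: (434.9+425.7)/2 × 0.5 = 215.15
  [2.5→4.5]: (425.7+325.4)/2 × 2 = 751.1
  Sum = 1401.15 ng/mL·hr
intramuscular injection tail: 325.4/0.181 = 1797.790; AUC_ev,0→∞ = 1401.15 + 1797.790 = 3198.94 ng/mL·hr
F = (AUC_ev/D_ev)/(AUC_iv/D_iv) = (3198.94/200)/(1393.1/50) = 15.9947/27.862 = 0.5741

F = 0.57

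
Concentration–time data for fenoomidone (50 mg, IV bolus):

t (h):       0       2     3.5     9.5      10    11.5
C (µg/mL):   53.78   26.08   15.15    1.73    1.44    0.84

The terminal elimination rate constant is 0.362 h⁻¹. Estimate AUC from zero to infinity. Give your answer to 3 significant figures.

AUC = 166 µg/mL·h

Trapezoidal AUC_0→11.5:
  [0→2]: (53.78+26.08)/2 × 2 = 79.86
  [2→3.5]: (26.08+15.15)/2 × 1.5 = 30.9225
  [3.5→9.5]: (15.15+1.73)/2 × 6 = 50.64
  [9.5→10]: (1.73+1.44)/2 × 0.5 = 0.7925
  [10→11.5]: (1.44+0.84)/2 × 1.5 = 1.71
  Sum = 163.925 µg/mL·h
Extrapolated tail: C_last / k_e = 0.84 / 0.362 = 2.320
AUC_0→∞ = 163.925 + 2.320 = 166.245 µg/mL·h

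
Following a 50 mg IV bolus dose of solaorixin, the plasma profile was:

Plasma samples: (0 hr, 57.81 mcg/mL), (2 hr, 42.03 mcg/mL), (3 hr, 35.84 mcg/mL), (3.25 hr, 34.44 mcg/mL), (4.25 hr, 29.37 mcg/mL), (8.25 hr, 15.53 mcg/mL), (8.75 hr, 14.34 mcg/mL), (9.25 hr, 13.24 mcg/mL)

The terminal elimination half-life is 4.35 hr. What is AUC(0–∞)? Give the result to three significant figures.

Trapezoidal AUC_0→9.25:
  [0→2]: (57.81+42.03)/2 × 2 = 99.84
  [2→3]: (42.03+35.84)/2 × 1 = 38.935
  [3→3.25]: (35.84+34.44)/2 × 0.25 = 8.785
  [3.25→4.25]: (34.44+29.37)/2 × 1 = 31.905
  [4.25→8.25]: (29.37+15.53)/2 × 4 = 89.8
  [8.25→8.75]: (15.53+14.34)/2 × 0.5 = 7.4675
  [8.75→9.25]: (14.34+13.24)/2 × 0.5 = 6.895
  Sum = 283.6275 mcg/mL·hr
k_e = ln2 / t½ = 0.693147 / 4.35 = 0.1593 hr^-1
Extrapolated tail: C_last / k_e = 13.24 / 0.1593 = 83.114
AUC_0→∞ = 283.6275 + 83.114 = 366.7415 mcg/mL·hr

AUC = 367 mcg/mL·hr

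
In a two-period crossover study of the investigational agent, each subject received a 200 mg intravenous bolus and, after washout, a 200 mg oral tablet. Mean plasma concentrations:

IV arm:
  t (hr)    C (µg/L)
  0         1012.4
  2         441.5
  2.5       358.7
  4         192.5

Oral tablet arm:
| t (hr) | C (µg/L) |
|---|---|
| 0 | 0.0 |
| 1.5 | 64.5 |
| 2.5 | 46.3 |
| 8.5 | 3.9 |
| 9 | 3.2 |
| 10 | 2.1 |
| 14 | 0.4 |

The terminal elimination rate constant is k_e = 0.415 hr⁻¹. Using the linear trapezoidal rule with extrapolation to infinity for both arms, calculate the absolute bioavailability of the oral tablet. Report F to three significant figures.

Trapezoidal AUC_0→4 (IV):
  [0→2]: (1012.4+441.5)/2 × 2 = 1453.9
  [2→2.5]: (441.5+358.7)/2 × 0.5 = 200.05
  [2.5→4]: (358.7+192.5)/2 × 1.5 = 413.4
  Sum = 2067.35 µg/L·hr
IV tail: 192.5/0.415 = 463.855; AUC_iv,0→∞ = 2067.35 + 463.855 = 2531.205 µg/L·hr
Trapezoidal AUC_0→14 (oral tablet):
  [0→1.5]: (0.0+64.5)/2 × 1.5 = 48.375
  [1.5→2.5]: (64.5+46.3)/2 × 1 = 55.4
  [2.5→8.5]: (46.3+3.9)/2 × 6 = 150.6
  [8.5→9]: (3.9+3.2)/2 × 0.5 = 1.775
  [9→10]: (3.2+2.1)/2 × 1 = 2.65
  [10→14]: (2.1+0.4)/2 × 4 = 5.0
  Sum = 263.8 µg/L·hr
oral tablet tail: 0.4/0.415 = 0.964; AUC_ev,0→∞ = 263.8 + 0.964 = 264.764 µg/L·hr
F = (AUC_ev/D_ev)/(AUC_iv/D_iv) = (264.764/200)/(2531.205/200) = 1.32382/12.656025 = 0.1046

F = 0.105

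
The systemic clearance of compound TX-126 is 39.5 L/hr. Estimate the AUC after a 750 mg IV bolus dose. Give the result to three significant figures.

AUC_0→∞ = Dose_iv / CL
        = 750 / 39.5 = 18.9873 mg/L·hr

AUC = 19.0 mg/L·hr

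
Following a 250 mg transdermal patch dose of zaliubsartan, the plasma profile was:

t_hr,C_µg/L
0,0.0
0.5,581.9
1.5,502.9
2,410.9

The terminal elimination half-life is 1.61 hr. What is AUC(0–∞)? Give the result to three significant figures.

Trapezoidal AUC_0→2:
  [0→0.5]: (0.0+581.9)/2 × 0.5 = 145.475
  [0.5→1.5]: (581.9+502.9)/2 × 1 = 542.4
  [1.5→2]: (502.9+410.9)/2 × 0.5 = 228.45
  Sum = 916.325 µg/L·hr
k_e = ln2 / t½ = 0.693147 / 1.61 = 0.4305 hr^-1
Extrapolated tail: C_last / k_e = 410.9 / 0.4305 = 954.472
AUC_0→∞ = 916.325 + 954.472 = 1870.797 µg/L·hr

AUC = 1870 µg/L·hr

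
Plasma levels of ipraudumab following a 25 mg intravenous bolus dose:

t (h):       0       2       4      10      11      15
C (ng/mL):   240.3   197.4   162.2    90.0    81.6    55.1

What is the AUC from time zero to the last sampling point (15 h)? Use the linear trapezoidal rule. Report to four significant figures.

AUC = 1913 ng/mL·h

Trapezoidal AUC_0→15:
  [0→2]: (240.3+197.4)/2 × 2 = 437.7
  [2→4]: (197.4+162.2)/2 × 2 = 359.6
  [4→10]: (162.2+90.0)/2 × 6 = 756.6
  [10→11]: (90.0+81.6)/2 × 1 = 85.8
  [11→15]: (81.6+55.1)/2 × 4 = 273.4
  Sum = 1913.1 ng/mL·h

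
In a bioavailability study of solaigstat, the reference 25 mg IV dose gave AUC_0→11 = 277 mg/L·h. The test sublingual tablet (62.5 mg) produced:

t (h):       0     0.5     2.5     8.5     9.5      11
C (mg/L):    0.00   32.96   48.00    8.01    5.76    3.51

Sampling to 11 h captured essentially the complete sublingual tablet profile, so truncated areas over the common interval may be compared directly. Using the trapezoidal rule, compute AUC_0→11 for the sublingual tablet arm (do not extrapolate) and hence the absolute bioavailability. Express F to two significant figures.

F = 0.39

Trapezoidal AUC_0→11 (sublingual tablet):
  [0→0.5]: (0.00+32.96)/2 × 0.5 = 8.24
  [0.5→2.5]: (32.96+48.00)/2 × 2 = 80.96
  [2.5→8.5]: (48.00+8.01)/2 × 6 = 168.03
  [8.5→9.5]: (8.01+5.76)/2 × 1 = 6.885
  [9.5→11]: (5.76+3.51)/2 × 1.5 = 6.9525
  Sum = 271.0675 mg/L·h
F = (AUC_ev/D_ev)/(AUC_iv/D_iv) = (271.0675/62.5)/(277/25) = 4.33708/11.08 = 0.3914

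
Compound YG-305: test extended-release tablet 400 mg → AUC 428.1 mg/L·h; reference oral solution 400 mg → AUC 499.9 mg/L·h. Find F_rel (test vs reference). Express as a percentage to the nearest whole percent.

F_rel = 86%

F_rel = (AUC_test/D_test) / (AUC_ref/D_ref)
      = (428.1/400) / (499.9/400)
      = 1.07025 / 1.24975 = 0.8564 = 85.64%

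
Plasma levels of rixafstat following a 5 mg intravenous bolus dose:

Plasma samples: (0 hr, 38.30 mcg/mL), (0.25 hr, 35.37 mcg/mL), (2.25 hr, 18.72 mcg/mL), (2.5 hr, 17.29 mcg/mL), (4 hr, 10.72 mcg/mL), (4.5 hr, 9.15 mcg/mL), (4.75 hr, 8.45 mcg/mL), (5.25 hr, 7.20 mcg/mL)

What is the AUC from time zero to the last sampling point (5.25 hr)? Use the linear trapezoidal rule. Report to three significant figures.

AUC = 99.9 mcg/mL·hr

Trapezoidal AUC_0→5.25:
  [0→0.25]: (38.30+35.37)/2 × 0.25 = 9.20875
  [0.25→2.25]: (35.37+18.72)/2 × 2 = 54.09
  [2.25→2.5]: (18.72+17.29)/2 × 0.25 = 4.50125
  [2.5→4]: (17.29+10.72)/2 × 1.5 = 21.0075
  [4→4.5]: (10.72+9.15)/2 × 0.5 = 4.9675
  [4.5→4.75]: (9.15+8.45)/2 × 0.25 = 2.2
  [4.75→5.25]: (8.45+7.20)/2 × 0.5 = 3.9125
  Sum = 99.8875 mcg/mL·hr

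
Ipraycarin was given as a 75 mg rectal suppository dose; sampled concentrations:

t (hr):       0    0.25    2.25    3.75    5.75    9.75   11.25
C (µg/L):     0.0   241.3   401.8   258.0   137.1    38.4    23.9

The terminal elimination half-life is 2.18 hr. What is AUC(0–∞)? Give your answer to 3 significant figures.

Trapezoidal AUC_0→11.25:
  [0→0.25]: (0.0+241.3)/2 × 0.25 = 30.1625
  [0.25→2.25]: (241.3+401.8)/2 × 2 = 643.1
  [2.25→3.75]: (401.8+258.0)/2 × 1.5 = 494.85
  [3.75→5.75]: (258.0+137.1)/2 × 2 = 395.1
  [5.75→9.75]: (137.1+38.4)/2 × 4 = 351.0
  [9.75→11.25]: (38.4+23.9)/2 × 1.5 = 46.725
  Sum = 1960.9375 µg/L·hr
k_e = ln2 / t½ = 0.693147 / 2.18 = 0.3180 hr^-1
Extrapolated tail: C_last / k_e = 23.9 / 0.318 = 75.157
AUC_0→∞ = 1960.9375 + 75.157 = 2036.0945 µg/L·hr

AUC = 2040 µg/L·hr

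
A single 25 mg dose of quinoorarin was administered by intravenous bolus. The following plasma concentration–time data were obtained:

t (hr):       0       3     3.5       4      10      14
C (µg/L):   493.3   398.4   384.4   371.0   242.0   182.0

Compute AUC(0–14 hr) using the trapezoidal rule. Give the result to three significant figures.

AUC = 4410 µg/L·hr

Trapezoidal AUC_0→14:
  [0→3]: (493.3+398.4)/2 × 3 = 1337.55
  [3→3.5]: (398.4+384.4)/2 × 0.5 = 195.7
  [3.5→4]: (384.4+371.0)/2 × 0.5 = 188.85
  [4→10]: (371.0+242.0)/2 × 6 = 1839.0
  [10→14]: (242.0+182.0)/2 × 4 = 848.0
  Sum = 4409.1 µg/L·hr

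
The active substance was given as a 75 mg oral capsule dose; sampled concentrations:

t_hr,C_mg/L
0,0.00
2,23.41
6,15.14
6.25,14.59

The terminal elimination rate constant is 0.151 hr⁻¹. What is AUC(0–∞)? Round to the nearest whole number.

Trapezoidal AUC_0→6.25:
  [0→2]: (0.00+23.41)/2 × 2 = 23.41
  [2→6]: (23.41+15.14)/2 × 4 = 77.1
  [6→6.25]: (15.14+14.59)/2 × 0.25 = 3.71625
  Sum = 104.22625 mg/L·hr
Extrapolated tail: C_last / k_e = 14.59 / 0.151 = 96.623
AUC_0→∞ = 104.22625 + 96.623 = 200.84925 mg/L·hr

AUC = 201 mg/L·hr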